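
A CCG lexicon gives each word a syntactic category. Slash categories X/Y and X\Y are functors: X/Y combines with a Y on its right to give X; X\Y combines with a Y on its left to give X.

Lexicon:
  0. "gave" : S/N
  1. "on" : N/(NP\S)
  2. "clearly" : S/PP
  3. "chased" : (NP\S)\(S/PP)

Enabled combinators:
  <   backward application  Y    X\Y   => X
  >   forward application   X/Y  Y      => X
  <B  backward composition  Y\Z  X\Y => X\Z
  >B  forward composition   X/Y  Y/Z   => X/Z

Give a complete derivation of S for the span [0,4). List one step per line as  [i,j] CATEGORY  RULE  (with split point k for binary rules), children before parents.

[0,4] S   >
  [0,1] "gave" : S/N
  [1,4] N   >
    [1,2] "on" : N/(NP\S)
    [2,4] NP\S   <
      [2,3] "clearly" : S/PP
      [3,4] "chased" : (NP\S)\(S/PP)

[0,1] S/N  lex  "gave"
[1,2] N/(NP\S)  lex  "on"
[2,3] S/PP  lex  "clearly"
[3,4] (NP\S)\(S/PP)  lex  "chased"
[2,4] NP\S  <  k=3
[1,4] N  >  k=2
[0,4] S  >  k=1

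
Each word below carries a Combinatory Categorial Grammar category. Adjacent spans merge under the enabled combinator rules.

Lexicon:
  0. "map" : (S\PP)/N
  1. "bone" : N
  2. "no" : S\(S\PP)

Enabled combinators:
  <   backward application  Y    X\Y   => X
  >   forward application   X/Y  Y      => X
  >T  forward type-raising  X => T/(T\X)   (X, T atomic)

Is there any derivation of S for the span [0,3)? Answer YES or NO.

YES

[0,3] S   <
  [0,2] S\PP   >
    [0,1] "map" : (S\PP)/N
    [1,2] "bone" : N
  [2,3] "no" : S\(S\PP)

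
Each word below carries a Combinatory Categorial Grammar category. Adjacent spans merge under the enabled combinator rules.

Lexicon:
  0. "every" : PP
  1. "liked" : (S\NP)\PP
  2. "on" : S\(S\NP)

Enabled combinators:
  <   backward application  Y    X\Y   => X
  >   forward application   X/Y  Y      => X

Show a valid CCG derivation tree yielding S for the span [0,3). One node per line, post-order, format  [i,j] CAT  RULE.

[0,1] PP  lex  "every"
[1,2] (S\NP)\PP  lex  "liked"
[0,2] S\NP  <  k=1
[2,3] S\(S\NP)  lex  "on"
[0,3] S  <  k=2

[0,3] S   <
  [0,2] S\NP   <
    [0,1] "every" : PP
    [1,2] "liked" : (S\NP)\PP
  [2,3] "on" : S\(S\NP)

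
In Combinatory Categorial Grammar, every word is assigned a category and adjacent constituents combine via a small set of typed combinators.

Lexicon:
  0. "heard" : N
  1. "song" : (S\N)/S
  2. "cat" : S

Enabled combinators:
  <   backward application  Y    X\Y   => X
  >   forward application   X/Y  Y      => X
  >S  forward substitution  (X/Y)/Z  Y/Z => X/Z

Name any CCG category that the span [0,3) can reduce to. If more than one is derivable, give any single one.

S

[0,3] S   <
  [0,1] "heard" : N
  [1,3] S\N   >
    [1,2] "song" : (S\N)/S
    [2,3] "cat" : S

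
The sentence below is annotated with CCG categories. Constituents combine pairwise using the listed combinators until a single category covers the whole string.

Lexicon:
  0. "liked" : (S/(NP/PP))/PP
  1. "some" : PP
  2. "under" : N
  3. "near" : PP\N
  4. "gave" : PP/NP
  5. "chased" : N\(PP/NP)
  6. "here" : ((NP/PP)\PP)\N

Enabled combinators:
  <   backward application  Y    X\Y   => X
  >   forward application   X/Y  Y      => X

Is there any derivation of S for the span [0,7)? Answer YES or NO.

[0,7] S   >
  [0,2] S/(NP/PP)   >
    [0,1] "liked" : (S/(NP/PP))/PP
    [1,2] "some" : PP
  [2,7] NP/PP   <
    [2,4] PP   <
      [2,3] "under" : N
      [3,4] "near" : PP\N
    [4,7] (NP/PP)\PP   <
      [4,6] N   <
        [4,5] "gave" : PP/NP
        [5,6] "chased" : N\(PP/NP)
      [6,7] "here" : ((NP/PP)\PP)\N

YES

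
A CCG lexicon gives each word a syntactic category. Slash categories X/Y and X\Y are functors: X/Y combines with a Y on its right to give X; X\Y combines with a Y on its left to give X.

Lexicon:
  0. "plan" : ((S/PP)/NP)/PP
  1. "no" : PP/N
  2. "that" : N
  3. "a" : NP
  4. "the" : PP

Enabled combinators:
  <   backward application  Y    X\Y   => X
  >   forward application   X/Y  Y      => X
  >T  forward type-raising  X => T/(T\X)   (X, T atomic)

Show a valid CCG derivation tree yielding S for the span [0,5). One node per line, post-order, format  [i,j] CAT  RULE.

[0,1] ((S/PP)/NP)/PP  lex  "plan"
[1,2] PP/N  lex  "no"
[2,3] N  lex  "that"
[1,3] PP  >  k=2
[0,3] (S/PP)/NP  >  k=1
[3,4] NP  lex  "a"
[0,4] S/PP  >  k=3
[4,5] PP  lex  "the"
[0,5] S  >  k=4

[0,5] S   >
  [0,4] S/PP   >
    [0,3] (S/PP)/NP   >
      [0,1] "plan" : ((S/PP)/NP)/PP
      [1,3] PP   >
        [1,2] "no" : PP/N
        [2,3] "that" : N
    [3,4] "a" : NP
  [4,5] "the" : PP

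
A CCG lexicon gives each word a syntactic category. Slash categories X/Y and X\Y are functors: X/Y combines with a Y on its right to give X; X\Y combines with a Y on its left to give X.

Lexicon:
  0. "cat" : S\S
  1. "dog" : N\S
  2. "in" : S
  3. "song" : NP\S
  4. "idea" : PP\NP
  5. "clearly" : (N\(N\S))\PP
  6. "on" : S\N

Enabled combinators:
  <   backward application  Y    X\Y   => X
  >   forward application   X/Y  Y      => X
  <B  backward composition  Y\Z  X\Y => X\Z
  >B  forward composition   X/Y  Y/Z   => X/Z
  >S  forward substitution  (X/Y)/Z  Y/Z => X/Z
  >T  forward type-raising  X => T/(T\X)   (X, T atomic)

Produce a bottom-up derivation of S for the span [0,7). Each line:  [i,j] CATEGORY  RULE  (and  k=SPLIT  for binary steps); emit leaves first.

[0,7] S   <
  [0,6] N   <
    [0,2] N\S   <B
      [0,1] "cat" : S\S
      [1,2] "dog" : N\S
    [2,6] N\(N\S)   <
      [2,5] PP   <
        [2,3] "in" : S
        [3,5] PP\S   <B
          [3,4] "song" : NP\S
          [4,5] "idea" : PP\NP
      [5,6] "clearly" : (N\(N\S))\PP
  [6,7] "on" : S\N

[0,1] S\S  lex  "cat"
[1,2] N\S  lex  "dog"
[0,2] N\S  <B  k=1
[2,3] S  lex  "in"
[3,4] NP\S  lex  "song"
[4,5] PP\NP  lex  "idea"
[3,5] PP\S  <B  k=4
[2,5] PP  <  k=3
[5,6] (N\(N\S))\PP  lex  "clearly"
[2,6] N\(N\S)  <  k=5
[0,6] N  <  k=2
[6,7] S\N  lex  "on"
[0,7] S  <  k=6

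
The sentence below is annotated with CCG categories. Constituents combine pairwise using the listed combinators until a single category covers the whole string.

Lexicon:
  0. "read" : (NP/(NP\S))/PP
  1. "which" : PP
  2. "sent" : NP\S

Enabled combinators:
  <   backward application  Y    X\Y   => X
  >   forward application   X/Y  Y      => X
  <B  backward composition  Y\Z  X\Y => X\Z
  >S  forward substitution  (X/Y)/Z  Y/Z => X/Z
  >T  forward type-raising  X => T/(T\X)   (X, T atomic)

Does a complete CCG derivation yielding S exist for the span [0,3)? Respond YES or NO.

NO

(NP/(NP\S))/PP PP NP\S
CKY chart[0,3] = {N/(N\NP), NP, NP/(NP\NP), PP/(PP\NP), S/(S\NP)}; S ∉ chart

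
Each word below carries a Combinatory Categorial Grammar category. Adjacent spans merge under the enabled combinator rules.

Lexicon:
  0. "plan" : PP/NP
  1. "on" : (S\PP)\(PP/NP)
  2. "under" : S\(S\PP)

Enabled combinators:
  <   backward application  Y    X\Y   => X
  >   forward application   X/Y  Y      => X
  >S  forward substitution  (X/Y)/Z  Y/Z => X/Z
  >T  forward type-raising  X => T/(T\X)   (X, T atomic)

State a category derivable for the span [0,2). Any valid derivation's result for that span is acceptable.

S\PP

[0,3] S   <
  [0,2] S\PP   <
    [0,1] "plan" : PP/NP
    [1,2] "on" : (S\PP)\(PP/NP)
  [2,3] "under" : S\(S\PP)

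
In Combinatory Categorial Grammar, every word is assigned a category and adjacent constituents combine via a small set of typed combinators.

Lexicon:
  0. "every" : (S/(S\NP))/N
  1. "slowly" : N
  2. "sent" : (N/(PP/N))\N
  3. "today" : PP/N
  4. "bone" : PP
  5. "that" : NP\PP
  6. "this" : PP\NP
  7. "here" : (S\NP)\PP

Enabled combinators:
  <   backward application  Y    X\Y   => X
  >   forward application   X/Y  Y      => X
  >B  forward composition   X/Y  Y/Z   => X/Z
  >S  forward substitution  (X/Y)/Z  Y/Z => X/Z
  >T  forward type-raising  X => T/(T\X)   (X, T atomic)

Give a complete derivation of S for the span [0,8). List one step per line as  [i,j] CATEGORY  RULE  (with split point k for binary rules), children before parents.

[0,8] S   >
  [0,4] S/(S\NP)   >
    [0,1] "every" : (S/(S\NP))/N
    [1,4] N   >
      [1,3] N/(PP/N)   <
        [1,2] "slowly" : N
        [2,3] "sent" : (N/(PP/N))\N
      [3,4] "today" : PP/N
  [4,8] S\NP   <
    [4,7] PP   <
      [4,6] NP   <
        [4,5] "bone" : PP
        [5,6] "that" : NP\PP
      [6,7] "this" : PP\NP
    [7,8] "here" : (S\NP)\PP

[0,1] (S/(S\NP))/N  lex  "every"
[1,2] N  lex  "slowly"
[2,3] (N/(PP/N))\N  lex  "sent"
[1,3] N/(PP/N)  <  k=2
[3,4] PP/N  lex  "today"
[1,4] N  >  k=3
[0,4] S/(S\NP)  >  k=1
[4,5] PP  lex  "bone"
[5,6] NP\PP  lex  "that"
[4,6] NP  <  k=5
[6,7] PP\NP  lex  "this"
[4,7] PP  <  k=6
[7,8] (S\NP)\PP  lex  "here"
[4,8] S\NP  <  k=7
[0,8] S  >  k=4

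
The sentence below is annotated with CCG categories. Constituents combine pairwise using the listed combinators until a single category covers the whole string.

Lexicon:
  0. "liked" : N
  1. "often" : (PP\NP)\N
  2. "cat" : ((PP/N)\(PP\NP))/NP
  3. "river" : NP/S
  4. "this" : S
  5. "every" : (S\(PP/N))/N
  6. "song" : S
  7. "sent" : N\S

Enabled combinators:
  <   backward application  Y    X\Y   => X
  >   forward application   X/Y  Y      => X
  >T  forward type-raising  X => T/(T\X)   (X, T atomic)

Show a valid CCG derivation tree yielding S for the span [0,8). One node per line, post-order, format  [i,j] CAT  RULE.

[0,1] N  lex  "liked"
[1,2] (PP\NP)\N  lex  "often"
[0,2] PP\NP  <  k=1
[2,3] ((PP/N)\(PP\NP))/NP  lex  "cat"
[3,4] NP/S  lex  "river"
[4,5] S  lex  "this"
[3,5] NP  >  k=4
[2,5] (PP/N)\(PP\NP)  >  k=3
[0,5] PP/N  <  k=2
[5,6] (S\(PP/N))/N  lex  "every"
[6,7] S  lex  "song"
[7,8] N\S  lex  "sent"
[6,8] N  <  k=7
[5,8] S\(PP/N)  >  k=6
[0,8] S  <  k=5

[0,8] S   <
  [0,5] PP/N   <
    [0,2] PP\NP   <
      [0,1] "liked" : N
      [1,2] "often" : (PP\NP)\N
    [2,5] (PP/N)\(PP\NP)   >
      [2,3] "cat" : ((PP/N)\(PP\NP))/NP
      [3,5] NP   >
        [3,4] "river" : NP/S
        [4,5] "this" : S
  [5,8] S\(PP/N)   >
    [5,6] "every" : (S\(PP/N))/N
    [6,8] N   <
      [6,7] "song" : S
      [7,8] "sent" : N\S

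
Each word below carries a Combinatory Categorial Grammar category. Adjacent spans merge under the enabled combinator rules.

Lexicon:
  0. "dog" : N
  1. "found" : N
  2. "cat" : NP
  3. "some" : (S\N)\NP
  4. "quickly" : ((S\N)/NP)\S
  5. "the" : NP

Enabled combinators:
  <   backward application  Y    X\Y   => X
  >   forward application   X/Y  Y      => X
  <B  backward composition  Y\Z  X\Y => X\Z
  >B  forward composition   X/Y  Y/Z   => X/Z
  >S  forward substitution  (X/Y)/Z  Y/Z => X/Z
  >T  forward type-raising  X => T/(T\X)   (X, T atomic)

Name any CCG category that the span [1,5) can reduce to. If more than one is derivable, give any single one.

(S\N)/NP

[0,6] S   >
  [0,1] S/(S\N)   >T
    [0,1] "dog" : N
  [1,6] S\N   >
    [1,5] (S\N)/NP   <
      [1,4] S   >
        [1,2] S/(S\N)   >T
          [1,2] "found" : N
        [2,4] S\N   <
          [2,3] "cat" : NP
          [3,4] "some" : (S\N)\NP
      [4,5] "quickly" : ((S\N)/NP)\S
    [5,6] "the" : NP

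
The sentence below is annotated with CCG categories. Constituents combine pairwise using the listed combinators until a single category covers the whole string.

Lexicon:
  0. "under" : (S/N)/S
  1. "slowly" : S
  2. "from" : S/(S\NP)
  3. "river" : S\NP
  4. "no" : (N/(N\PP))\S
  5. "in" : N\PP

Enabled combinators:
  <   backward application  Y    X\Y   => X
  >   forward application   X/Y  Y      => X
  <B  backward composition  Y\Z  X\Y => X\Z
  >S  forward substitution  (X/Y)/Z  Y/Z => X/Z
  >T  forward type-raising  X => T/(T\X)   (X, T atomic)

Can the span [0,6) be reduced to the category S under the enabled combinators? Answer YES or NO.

YES

[0,6] S   >
  [0,2] S/N   >
    [0,1] "under" : (S/N)/S
    [1,2] "slowly" : S
  [2,6] N   >
    [2,5] N/(N\PP)   <
      [2,4] S   >
        [2,3] "from" : S/(S\NP)
        [3,4] "river" : S\NP
      [4,5] "no" : (N/(N\PP))\S
    [5,6] "in" : N\PP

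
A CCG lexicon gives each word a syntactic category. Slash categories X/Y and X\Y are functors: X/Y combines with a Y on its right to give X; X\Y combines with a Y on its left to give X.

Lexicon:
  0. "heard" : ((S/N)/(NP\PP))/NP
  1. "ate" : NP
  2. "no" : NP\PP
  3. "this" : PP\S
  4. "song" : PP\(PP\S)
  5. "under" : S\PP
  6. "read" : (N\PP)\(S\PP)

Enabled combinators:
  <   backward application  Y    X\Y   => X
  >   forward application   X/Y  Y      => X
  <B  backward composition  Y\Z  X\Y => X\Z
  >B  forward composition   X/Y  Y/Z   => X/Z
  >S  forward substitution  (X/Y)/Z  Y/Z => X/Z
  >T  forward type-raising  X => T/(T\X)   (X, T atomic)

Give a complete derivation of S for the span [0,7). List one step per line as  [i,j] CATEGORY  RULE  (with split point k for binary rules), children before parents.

[0,7] S   >
  [0,3] S/N   >
    [0,2] (S/N)/(NP\PP)   >
      [0,1] "heard" : ((S/N)/(NP\PP))/NP
      [1,2] "ate" : NP
    [2,3] "no" : NP\PP
  [3,7] N   <
    [3,5] PP   <
      [3,4] "this" : PP\S
      [4,5] "song" : PP\(PP\S)
    [5,7] N\PP   <
      [5,6] "under" : S\PP
      [6,7] "read" : (N\PP)\(S\PP)

[0,1] ((S/N)/(NP\PP))/NP  lex  "heard"
[1,2] NP  lex  "ate"
[0,2] (S/N)/(NP\PP)  >  k=1
[2,3] NP\PP  lex  "no"
[0,3] S/N  >  k=2
[3,4] PP\S  lex  "this"
[4,5] PP\(PP\S)  lex  "song"
[3,5] PP  <  k=4
[5,6] S\PP  lex  "under"
[6,7] (N\PP)\(S\PP)  lex  "read"
[5,7] N\PP  <  k=6
[3,7] N  <  k=5
[0,7] S  >  k=3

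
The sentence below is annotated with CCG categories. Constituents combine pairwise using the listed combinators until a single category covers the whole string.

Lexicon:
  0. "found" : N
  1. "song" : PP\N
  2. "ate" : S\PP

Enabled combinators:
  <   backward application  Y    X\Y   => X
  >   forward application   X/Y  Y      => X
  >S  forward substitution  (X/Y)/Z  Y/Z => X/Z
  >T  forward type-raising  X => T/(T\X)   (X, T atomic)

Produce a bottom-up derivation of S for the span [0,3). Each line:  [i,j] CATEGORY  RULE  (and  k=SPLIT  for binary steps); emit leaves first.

[0,3] S   <
  [0,2] PP   >
    [0,1] PP/(PP\N)   >T
      [0,1] "found" : N
    [1,2] "song" : PP\N
  [2,3] "ate" : S\PP

[0,1] N  lex  "found"
[0,1] PP/(PP\N)  >T
[1,2] PP\N  lex  "song"
[0,2] PP  >  k=1
[2,3] S\PP  lex  "ate"
[0,3] S  <  k=2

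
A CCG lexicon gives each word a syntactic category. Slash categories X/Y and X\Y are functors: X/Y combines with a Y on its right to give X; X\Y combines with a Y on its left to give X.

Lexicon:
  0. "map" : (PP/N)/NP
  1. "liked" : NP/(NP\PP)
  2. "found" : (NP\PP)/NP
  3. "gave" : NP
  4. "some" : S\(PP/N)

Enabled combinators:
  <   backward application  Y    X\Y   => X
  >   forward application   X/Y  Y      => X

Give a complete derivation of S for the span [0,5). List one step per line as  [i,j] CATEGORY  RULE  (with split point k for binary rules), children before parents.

[0,5] S   <
  [0,4] PP/N   >
    [0,1] "map" : (PP/N)/NP
    [1,4] NP   >
      [1,2] "liked" : NP/(NP\PP)
      [2,4] NP\PP   >
        [2,3] "found" : (NP\PP)/NP
        [3,4] "gave" : NP
  [4,5] "some" : S\(PP/N)

[0,1] (PP/N)/NP  lex  "map"
[1,2] NP/(NP\PP)  lex  "liked"
[2,3] (NP\PP)/NP  lex  "found"
[3,4] NP  lex  "gave"
[2,4] NP\PP  >  k=3
[1,4] NP  >  k=2
[0,4] PP/N  >  k=1
[4,5] S\(PP/N)  lex  "some"
[0,5] S  <  k=4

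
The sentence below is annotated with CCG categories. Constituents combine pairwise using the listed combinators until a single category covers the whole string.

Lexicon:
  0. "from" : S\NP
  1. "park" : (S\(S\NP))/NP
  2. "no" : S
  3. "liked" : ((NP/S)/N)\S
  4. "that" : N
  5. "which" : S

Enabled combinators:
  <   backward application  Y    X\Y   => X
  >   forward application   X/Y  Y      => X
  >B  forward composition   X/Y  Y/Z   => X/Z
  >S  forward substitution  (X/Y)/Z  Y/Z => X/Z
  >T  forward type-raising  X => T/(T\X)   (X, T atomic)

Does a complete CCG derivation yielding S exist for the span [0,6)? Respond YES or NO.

YES

[0,6] S   <
  [0,1] "from" : S\NP
  [1,6] S\(S\NP)   >
    [1,2] "park" : (S\(S\NP))/NP
    [2,6] NP   >
      [2,5] NP/S   >
        [2,4] (NP/S)/N   <
          [2,3] "no" : S
          [3,4] "liked" : ((NP/S)/N)\S
        [4,5] "that" : N
      [5,6] "which" : S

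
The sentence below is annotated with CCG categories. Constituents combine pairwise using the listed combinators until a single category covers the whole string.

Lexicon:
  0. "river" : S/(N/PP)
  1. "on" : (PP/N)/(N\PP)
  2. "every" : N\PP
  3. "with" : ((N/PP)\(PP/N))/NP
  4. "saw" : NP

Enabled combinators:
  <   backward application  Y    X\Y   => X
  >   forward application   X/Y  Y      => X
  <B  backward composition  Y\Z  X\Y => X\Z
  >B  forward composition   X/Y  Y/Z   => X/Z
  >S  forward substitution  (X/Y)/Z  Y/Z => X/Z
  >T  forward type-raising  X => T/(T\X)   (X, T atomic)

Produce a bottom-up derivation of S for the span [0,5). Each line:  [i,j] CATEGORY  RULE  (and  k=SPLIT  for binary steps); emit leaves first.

[0,1] S/(N/PP)  lex  "river"
[1,2] (PP/N)/(N\PP)  lex  "on"
[2,3] N\PP  lex  "every"
[1,3] PP/N  >  k=2
[3,4] ((N/PP)\(PP/N))/NP  lex  "with"
[4,5] NP  lex  "saw"
[3,5] (N/PP)\(PP/N)  >  k=4
[1,5] N/PP  <  k=3
[0,5] S  >  k=1

[0,5] S   >
  [0,1] "river" : S/(N/PP)
  [1,5] N/PP   <
    [1,3] PP/N   >
      [1,2] "on" : (PP/N)/(N\PP)
      [2,3] "every" : N\PP
    [3,5] (N/PP)\(PP/N)   >
      [3,4] "with" : ((N/PP)\(PP/N))/NP
      [4,5] "saw" : NP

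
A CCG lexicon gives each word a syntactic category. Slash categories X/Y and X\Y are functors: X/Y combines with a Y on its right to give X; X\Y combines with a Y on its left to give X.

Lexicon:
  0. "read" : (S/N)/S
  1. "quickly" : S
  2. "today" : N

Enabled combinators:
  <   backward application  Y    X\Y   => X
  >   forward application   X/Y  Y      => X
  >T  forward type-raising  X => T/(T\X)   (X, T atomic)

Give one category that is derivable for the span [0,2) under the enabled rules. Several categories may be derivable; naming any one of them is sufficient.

[0,3] S   >
  [0,2] S/N   >
    [0,1] "read" : (S/N)/S
    [1,2] "quickly" : S
  [2,3] "today" : N

S/N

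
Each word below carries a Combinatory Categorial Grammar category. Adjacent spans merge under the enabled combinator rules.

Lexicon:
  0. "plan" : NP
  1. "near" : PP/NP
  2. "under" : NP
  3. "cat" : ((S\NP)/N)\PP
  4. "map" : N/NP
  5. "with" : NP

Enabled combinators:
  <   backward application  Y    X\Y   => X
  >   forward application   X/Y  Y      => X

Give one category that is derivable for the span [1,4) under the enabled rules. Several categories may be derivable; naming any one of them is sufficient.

[0,6] S   <
  [0,1] "plan" : NP
  [1,6] S\NP   >
    [1,4] (S\NP)/N   <
      [1,3] PP   >
        [1,2] "near" : PP/NP
        [2,3] "under" : NP
      [3,4] "cat" : ((S\NP)/N)\PP
    [4,6] N   >
      [4,5] "map" : N/NP
      [5,6] "with" : NP

(S\NP)/N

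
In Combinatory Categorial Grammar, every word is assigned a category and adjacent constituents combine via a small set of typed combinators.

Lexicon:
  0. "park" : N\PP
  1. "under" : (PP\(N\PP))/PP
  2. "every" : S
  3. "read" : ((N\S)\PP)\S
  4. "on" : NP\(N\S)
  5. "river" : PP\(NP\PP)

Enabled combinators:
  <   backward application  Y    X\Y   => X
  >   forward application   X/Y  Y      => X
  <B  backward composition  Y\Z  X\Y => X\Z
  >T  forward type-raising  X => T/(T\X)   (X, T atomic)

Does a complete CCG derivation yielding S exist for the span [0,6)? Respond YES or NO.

N\PP (PP\(N\PP))/PP S ((N\S)\PP)\S NP\(N\S) PP\(NP\PP)
CKY chart[0,6] = {N/(N\PP), NP/(NP\PP), PP, PP/(PP\PP), S/(S\PP)}; S ∉ chart

NO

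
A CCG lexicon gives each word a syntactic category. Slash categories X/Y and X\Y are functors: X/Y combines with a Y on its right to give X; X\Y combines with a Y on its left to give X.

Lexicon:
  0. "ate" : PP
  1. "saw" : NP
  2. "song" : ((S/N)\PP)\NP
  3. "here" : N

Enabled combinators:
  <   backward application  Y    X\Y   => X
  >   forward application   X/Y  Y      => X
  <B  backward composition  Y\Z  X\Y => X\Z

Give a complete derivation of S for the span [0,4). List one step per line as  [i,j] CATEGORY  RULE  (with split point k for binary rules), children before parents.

[0,1] PP  lex  "ate"
[1,2] NP  lex  "saw"
[2,3] ((S/N)\PP)\NP  lex  "song"
[1,3] (S/N)\PP  <  k=2
[0,3] S/N  <  k=1
[3,4] N  lex  "here"
[0,4] S  >  k=3

[0,4] S   >
  [0,3] S/N   <
    [0,1] "ate" : PP
    [1,3] (S/N)\PP   <
      [1,2] "saw" : NP
      [2,3] "song" : ((S/N)\PP)\NP
  [3,4] "here" : N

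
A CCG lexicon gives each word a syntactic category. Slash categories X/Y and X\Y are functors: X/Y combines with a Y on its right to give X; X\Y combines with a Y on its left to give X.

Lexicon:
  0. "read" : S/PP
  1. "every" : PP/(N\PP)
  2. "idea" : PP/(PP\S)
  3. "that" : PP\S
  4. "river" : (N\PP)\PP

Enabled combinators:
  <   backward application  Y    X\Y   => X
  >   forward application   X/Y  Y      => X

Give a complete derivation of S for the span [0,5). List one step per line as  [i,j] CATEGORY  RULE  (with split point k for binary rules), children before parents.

[0,5] S   >
  [0,1] "read" : S/PP
  [1,5] PP   >
    [1,2] "every" : PP/(N\PP)
    [2,5] N\PP   <
      [2,4] PP   >
        [2,3] "idea" : PP/(PP\S)
        [3,4] "that" : PP\S
      [4,5] "river" : (N\PP)\PP

[0,1] S/PP  lex  "read"
[1,2] PP/(N\PP)  lex  "every"
[2,3] PP/(PP\S)  lex  "idea"
[3,4] PP\S  lex  "that"
[2,4] PP  >  k=3
[4,5] (N\PP)\PP  lex  "river"
[2,5] N\PP  <  k=4
[1,5] PP  >  k=2
[0,5] S  >  k=1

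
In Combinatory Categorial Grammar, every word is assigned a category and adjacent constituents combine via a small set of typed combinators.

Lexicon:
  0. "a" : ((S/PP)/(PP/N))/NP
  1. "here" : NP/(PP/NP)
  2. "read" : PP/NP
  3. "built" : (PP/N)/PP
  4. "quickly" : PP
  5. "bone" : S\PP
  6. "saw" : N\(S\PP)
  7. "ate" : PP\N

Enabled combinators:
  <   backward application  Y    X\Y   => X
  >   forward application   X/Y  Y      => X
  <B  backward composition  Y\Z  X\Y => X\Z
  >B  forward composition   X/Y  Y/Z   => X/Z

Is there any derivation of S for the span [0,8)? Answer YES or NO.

[0,8] S   >
  [0,5] S/PP   >
    [0,3] (S/PP)/(PP/N)   >
      [0,1] "a" : ((S/PP)/(PP/N))/NP
      [1,3] NP   >
        [1,2] "here" : NP/(PP/NP)
        [2,3] "read" : PP/NP
    [3,5] PP/N   >
      [3,4] "built" : (PP/N)/PP
      [4,5] "quickly" : PP
  [5,8] PP   <
    [5,7] N   <
      [5,6] "bone" : S\PP
      [6,7] "saw" : N\(S\PP)
    [7,8] "ate" : PP\N

YES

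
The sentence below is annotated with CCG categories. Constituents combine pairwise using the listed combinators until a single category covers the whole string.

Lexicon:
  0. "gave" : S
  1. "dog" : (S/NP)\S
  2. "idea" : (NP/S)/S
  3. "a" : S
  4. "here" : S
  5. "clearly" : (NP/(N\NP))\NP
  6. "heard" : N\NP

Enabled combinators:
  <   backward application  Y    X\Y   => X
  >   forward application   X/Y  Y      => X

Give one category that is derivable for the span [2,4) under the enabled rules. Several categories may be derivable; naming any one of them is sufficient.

NP/S

[0,7] S   >
  [0,2] S/NP   <
    [0,1] "gave" : S
    [1,2] "dog" : (S/NP)\S
  [2,7] NP   >
    [2,6] NP/(N\NP)   <
      [2,5] NP   >
        [2,4] NP/S   >
          [2,3] "idea" : (NP/S)/S
          [3,4] "a" : S
        [4,5] "here" : S
      [5,6] "clearly" : (NP/(N\NP))\NP
    [6,7] "heard" : N\NP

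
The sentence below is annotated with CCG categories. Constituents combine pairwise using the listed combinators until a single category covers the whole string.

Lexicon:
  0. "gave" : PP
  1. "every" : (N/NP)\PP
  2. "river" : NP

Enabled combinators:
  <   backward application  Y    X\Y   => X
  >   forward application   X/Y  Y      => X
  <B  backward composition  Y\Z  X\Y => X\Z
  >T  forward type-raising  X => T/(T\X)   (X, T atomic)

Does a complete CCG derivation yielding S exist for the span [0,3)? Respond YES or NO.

PP (N/NP)\PP NP
CKY chart[0,3] = {N, N/(N\N), NP/(NP\N), PP/(PP\N), S/(S\N)}; S ∉ chart

NO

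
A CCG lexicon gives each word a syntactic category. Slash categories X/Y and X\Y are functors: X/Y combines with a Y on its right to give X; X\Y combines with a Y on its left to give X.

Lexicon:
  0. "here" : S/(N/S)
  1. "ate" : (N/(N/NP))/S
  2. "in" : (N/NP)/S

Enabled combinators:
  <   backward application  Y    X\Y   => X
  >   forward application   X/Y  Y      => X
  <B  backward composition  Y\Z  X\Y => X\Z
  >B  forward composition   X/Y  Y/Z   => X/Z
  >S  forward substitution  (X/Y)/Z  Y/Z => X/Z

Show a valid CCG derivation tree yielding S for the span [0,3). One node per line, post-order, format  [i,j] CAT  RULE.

[0,1] S/(N/S)  lex  "here"
[1,2] (N/(N/NP))/S  lex  "ate"
[2,3] (N/NP)/S  lex  "in"
[1,3] N/S  >S  k=2
[0,3] S  >  k=1

[0,3] S   >
  [0,1] "here" : S/(N/S)
  [1,3] N/S   >S
    [1,2] "ate" : (N/(N/NP))/S
    [2,3] "in" : (N/NP)/S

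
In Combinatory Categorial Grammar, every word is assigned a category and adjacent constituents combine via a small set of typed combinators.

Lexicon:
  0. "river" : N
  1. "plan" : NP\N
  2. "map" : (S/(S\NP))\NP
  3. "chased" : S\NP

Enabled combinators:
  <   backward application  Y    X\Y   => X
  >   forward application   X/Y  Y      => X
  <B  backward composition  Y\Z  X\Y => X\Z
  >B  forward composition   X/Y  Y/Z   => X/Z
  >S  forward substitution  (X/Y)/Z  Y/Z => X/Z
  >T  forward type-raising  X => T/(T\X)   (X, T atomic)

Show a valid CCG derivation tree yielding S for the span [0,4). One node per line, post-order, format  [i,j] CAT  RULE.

[0,1] N  lex  "river"
[1,2] NP\N  lex  "plan"
[0,2] NP  <  k=1
[2,3] (S/(S\NP))\NP  lex  "map"
[0,3] S/(S\NP)  <  k=2
[3,4] S\NP  lex  "chased"
[0,4] S  >  k=3

[0,4] S   >
  [0,3] S/(S\NP)   <
    [0,2] NP   <
      [0,1] "river" : N
      [1,2] "plan" : NP\N
    [2,3] "map" : (S/(S\NP))\NP
  [3,4] "chased" : S\NP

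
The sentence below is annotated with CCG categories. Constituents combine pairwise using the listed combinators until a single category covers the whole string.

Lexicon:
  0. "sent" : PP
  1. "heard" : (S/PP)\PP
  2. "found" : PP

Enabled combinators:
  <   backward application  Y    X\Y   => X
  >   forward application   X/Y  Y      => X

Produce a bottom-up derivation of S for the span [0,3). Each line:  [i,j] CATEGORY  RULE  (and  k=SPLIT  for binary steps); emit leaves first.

[0,3] S   >
  [0,2] S/PP   <
    [0,1] "sent" : PP
    [1,2] "heard" : (S/PP)\PP
  [2,3] "found" : PP

[0,1] PP  lex  "sent"
[1,2] (S/PP)\PP  lex  "heard"
[0,2] S/PP  <  k=1
[2,3] PP  lex  "found"
[0,3] S  >  k=2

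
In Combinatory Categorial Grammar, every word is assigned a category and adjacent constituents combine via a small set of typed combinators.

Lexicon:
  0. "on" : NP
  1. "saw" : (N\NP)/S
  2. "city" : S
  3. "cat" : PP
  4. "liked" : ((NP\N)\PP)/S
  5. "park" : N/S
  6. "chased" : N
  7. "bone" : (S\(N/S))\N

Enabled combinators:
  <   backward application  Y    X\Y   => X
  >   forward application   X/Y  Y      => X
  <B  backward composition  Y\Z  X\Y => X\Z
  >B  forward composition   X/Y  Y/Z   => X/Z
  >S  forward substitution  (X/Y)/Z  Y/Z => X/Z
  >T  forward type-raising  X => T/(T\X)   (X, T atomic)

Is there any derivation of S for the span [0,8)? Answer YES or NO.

NP (N\NP)/S S PP ((NP\N)\PP)/S N/S N (S\(N/S))\N
CKY chart[0,8] = {N/(N\NP), NP, NP/(NP\NP), PP/(PP\NP), S/(S\NP)}; S ∉ chart

NO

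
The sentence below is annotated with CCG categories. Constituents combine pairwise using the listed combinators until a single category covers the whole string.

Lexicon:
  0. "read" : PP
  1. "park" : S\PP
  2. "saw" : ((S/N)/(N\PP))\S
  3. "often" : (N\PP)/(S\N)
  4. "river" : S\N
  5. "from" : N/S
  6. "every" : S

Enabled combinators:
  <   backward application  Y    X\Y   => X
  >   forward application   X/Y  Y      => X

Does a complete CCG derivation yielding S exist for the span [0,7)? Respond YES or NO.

YES

[0,7] S   >
  [0,5] S/N   >
    [0,3] (S/N)/(N\PP)   <
      [0,2] S   <
        [0,1] "read" : PP
        [1,2] "park" : S\PP
      [2,3] "saw" : ((S/N)/(N\PP))\S
    [3,5] N\PP   >
      [3,4] "often" : (N\PP)/(S\N)
      [4,5] "river" : S\N
  [5,7] N   >
    [5,6] "from" : N/S
    [6,7] "every" : S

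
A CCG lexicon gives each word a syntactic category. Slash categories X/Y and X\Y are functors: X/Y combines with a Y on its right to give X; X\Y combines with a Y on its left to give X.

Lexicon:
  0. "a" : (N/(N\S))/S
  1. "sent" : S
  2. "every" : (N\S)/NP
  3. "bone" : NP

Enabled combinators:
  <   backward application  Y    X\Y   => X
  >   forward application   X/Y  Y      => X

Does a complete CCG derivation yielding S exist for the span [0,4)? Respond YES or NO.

(N/(N\S))/S S (N\S)/NP NP
CKY chart[0,4] = {N}; S ∉ chart

NO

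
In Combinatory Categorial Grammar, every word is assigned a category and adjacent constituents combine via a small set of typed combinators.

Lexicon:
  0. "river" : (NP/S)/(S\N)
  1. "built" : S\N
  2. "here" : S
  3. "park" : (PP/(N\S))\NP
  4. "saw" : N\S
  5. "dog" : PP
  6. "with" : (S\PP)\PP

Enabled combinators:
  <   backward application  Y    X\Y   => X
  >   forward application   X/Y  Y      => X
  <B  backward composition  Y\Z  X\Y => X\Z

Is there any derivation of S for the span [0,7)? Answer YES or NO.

YES

[0,7] S   <
  [0,5] PP   >
    [0,4] PP/(N\S)   <
      [0,3] NP   >
        [0,2] NP/S   >
          [0,1] "river" : (NP/S)/(S\N)
          [1,2] "built" : S\N
        [2,3] "here" : S
      [3,4] "park" : (PP/(N\S))\NP
    [4,5] "saw" : N\S
  [5,7] S\PP   <
    [5,6] "dog" : PP
    [6,7] "with" : (S\PP)\PP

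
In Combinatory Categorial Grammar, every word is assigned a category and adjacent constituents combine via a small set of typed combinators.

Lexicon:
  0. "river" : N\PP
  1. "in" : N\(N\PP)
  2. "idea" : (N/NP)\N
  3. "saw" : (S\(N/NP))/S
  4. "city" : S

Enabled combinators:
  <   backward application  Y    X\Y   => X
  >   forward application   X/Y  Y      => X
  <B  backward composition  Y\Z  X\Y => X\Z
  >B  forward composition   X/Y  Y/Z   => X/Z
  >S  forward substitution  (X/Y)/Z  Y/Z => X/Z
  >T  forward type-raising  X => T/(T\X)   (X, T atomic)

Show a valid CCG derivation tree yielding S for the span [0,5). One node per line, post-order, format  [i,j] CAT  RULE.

[0,5] S   <
  [0,2] N   <
    [0,1] "river" : N\PP
    [1,2] "in" : N\(N\PP)
  [2,5] S\N   <B
    [2,3] "idea" : (N/NP)\N
    [3,5] S\(N/NP)   >
      [3,4] "saw" : (S\(N/NP))/S
      [4,5] "city" : S

[0,1] N\PP  lex  "river"
[1,2] N\(N\PP)  lex  "in"
[0,2] N  <  k=1
[2,3] (N/NP)\N  lex  "idea"
[3,4] (S\(N/NP))/S  lex  "saw"
[4,5] S  lex  "city"
[3,5] S\(N/NP)  >  k=4
[2,5] S\N  <B  k=3
[0,5] S  <  k=2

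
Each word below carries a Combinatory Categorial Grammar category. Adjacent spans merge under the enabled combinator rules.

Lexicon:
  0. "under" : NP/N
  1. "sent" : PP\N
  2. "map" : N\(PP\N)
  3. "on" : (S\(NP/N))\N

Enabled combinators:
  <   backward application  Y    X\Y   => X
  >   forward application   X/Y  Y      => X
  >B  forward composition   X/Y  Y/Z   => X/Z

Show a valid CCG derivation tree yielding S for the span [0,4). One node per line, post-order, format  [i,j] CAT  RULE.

[0,4] S   <
  [0,1] "under" : NP/N
  [1,4] S\(NP/N)   <
    [1,3] N   <
      [1,2] "sent" : PP\N
      [2,3] "map" : N\(PP\N)
    [3,4] "on" : (S\(NP/N))\N

[0,1] NP/N  lex  "under"
[1,2] PP\N  lex  "sent"
[2,3] N\(PP\N)  lex  "map"
[1,3] N  <  k=2
[3,4] (S\(NP/N))\N  lex  "on"
[1,4] S\(NP/N)  <  k=3
[0,4] S  <  k=1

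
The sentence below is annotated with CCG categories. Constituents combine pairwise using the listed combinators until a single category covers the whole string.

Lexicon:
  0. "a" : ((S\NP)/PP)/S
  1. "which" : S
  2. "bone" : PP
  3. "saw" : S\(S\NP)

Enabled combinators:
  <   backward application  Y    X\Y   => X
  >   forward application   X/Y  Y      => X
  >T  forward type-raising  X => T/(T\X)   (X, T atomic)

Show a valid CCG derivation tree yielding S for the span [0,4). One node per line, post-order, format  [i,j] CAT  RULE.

[0,1] ((S\NP)/PP)/S  lex  "a"
[1,2] S  lex  "which"
[0,2] (S\NP)/PP  >  k=1
[2,3] PP  lex  "bone"
[0,3] S\NP  >  k=2
[3,4] S\(S\NP)  lex  "saw"
[0,4] S  <  k=3

[0,4] S   <
  [0,3] S\NP   >
    [0,2] (S\NP)/PP   >
      [0,1] "a" : ((S\NP)/PP)/S
      [1,2] "which" : S
    [2,3] "bone" : PP
  [3,4] "saw" : S\(S\NP)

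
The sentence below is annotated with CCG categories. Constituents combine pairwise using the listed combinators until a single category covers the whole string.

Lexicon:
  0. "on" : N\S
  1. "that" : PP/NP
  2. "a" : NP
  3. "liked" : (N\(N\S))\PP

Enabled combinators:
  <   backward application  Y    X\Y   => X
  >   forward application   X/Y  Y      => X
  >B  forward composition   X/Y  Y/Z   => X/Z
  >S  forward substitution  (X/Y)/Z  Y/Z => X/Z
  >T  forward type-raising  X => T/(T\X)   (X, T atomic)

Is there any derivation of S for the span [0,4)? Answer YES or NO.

NO

N\S PP/NP NP (N\(N\S))\PP
CKY chart[0,4] = {N, N/(N\N), NP/(NP\N), PP/(PP\N), S/(S\N)}; S ∉ chart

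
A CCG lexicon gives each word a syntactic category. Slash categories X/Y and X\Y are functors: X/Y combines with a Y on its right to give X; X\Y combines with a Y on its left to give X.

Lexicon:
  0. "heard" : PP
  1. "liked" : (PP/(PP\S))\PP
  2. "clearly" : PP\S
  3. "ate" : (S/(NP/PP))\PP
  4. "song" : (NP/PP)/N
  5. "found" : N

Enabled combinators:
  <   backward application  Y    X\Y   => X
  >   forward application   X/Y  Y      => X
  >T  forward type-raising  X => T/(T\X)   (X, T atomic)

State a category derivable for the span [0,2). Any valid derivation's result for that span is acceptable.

PP/(PP\S)

[0,6] S   >
  [0,4] S/(NP/PP)   <
    [0,3] PP   >
      [0,2] PP/(PP\S)   <
        [0,1] "heard" : PP
        [1,2] "liked" : (PP/(PP\S))\PP
      [2,3] "clearly" : PP\S
    [3,4] "ate" : (S/(NP/PP))\PP
  [4,6] NP/PP   >
    [4,5] "song" : (NP/PP)/N
    [5,6] "found" : N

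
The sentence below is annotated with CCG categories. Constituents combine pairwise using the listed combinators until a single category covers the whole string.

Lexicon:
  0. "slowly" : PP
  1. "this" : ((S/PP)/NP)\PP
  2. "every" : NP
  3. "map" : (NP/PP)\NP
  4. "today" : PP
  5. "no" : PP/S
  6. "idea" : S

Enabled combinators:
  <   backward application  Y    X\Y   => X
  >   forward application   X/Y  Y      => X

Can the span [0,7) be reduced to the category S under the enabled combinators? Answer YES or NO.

[0,7] S   >
  [0,5] S/PP   >
    [0,2] (S/PP)/NP   <
      [0,1] "slowly" : PP
      [1,2] "this" : ((S/PP)/NP)\PP
    [2,5] NP   >
      [2,4] NP/PP   <
        [2,3] "every" : NP
        [3,4] "map" : (NP/PP)\NP
      [4,5] "today" : PP
  [5,7] PP   >
    [5,6] "no" : PP/S
    [6,7] "idea" : S

YES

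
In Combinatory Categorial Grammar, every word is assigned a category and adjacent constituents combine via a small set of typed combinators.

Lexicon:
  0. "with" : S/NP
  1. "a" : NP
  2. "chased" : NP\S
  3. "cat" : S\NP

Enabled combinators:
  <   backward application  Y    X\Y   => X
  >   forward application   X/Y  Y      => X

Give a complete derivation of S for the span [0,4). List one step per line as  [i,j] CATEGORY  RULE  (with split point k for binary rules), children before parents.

[0,1] S/NP  lex  "with"
[1,2] NP  lex  "a"
[0,2] S  >  k=1
[2,3] NP\S  lex  "chased"
[0,3] NP  <  k=2
[3,4] S\NP  lex  "cat"
[0,4] S  <  k=3

[0,4] S   <
  [0,3] NP   <
    [0,2] S   >
      [0,1] "with" : S/NP
      [1,2] "a" : NP
    [2,3] "chased" : NP\S
  [3,4] "cat" : S\NP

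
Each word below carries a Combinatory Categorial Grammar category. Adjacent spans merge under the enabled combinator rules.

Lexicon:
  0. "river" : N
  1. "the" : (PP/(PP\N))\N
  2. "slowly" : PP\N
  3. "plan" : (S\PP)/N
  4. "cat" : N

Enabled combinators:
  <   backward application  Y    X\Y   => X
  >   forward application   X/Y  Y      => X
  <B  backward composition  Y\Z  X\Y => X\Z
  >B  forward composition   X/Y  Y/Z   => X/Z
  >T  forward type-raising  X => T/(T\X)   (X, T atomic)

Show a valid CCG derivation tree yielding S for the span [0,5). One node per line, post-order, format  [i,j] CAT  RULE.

[0,1] N  lex  "river"
[1,2] (PP/(PP\N))\N  lex  "the"
[0,2] PP/(PP\N)  <  k=1
[2,3] PP\N  lex  "slowly"
[0,3] PP  >  k=2
[3,4] (S\PP)/N  lex  "plan"
[4,5] N  lex  "cat"
[3,5] S\PP  >  k=4
[0,5] S  <  k=3

[0,5] S   <
  [0,3] PP   >
    [0,2] PP/(PP\N)   <
      [0,1] "river" : N
      [1,2] "the" : (PP/(PP\N))\N
    [2,3] "slowly" : PP\N
  [3,5] S\PP   >
    [3,4] "plan" : (S\PP)/N
    [4,5] "cat" : N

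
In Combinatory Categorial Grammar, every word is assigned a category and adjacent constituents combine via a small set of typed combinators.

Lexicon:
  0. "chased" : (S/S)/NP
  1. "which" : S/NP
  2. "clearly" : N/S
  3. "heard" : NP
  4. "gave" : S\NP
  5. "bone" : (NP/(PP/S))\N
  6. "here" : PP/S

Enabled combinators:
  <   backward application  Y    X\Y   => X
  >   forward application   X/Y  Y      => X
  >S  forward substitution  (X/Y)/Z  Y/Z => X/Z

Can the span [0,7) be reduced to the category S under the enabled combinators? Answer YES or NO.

YES

[0,7] S   >
  [0,2] S/NP   >S
    [0,1] "chased" : (S/S)/NP
    [1,2] "which" : S/NP
  [2,7] NP   >
    [2,6] NP/(PP/S)   <
      [2,5] N   >
        [2,3] "clearly" : N/S
        [3,5] S   <
          [3,4] "heard" : NP
          [4,5] "gave" : S\NP
      [5,6] "bone" : (NP/(PP/S))\N
    [6,7] "here" : PP/S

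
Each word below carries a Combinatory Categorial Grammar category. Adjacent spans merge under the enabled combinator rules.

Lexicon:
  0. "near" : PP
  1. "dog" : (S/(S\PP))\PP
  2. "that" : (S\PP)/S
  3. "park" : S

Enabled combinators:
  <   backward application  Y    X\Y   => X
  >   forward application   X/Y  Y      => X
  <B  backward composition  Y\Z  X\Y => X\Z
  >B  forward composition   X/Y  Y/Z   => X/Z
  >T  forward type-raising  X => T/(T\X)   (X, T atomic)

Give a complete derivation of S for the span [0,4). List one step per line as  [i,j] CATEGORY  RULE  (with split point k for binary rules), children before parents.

[0,1] PP  lex  "near"
[1,2] (S/(S\PP))\PP  lex  "dog"
[0,2] S/(S\PP)  <  k=1
[2,3] (S\PP)/S  lex  "that"
[3,4] S  lex  "park"
[2,4] S\PP  >  k=3
[0,4] S  >  k=2

[0,4] S   >
  [0,2] S/(S\PP)   <
    [0,1] "near" : PP
    [1,2] "dog" : (S/(S\PP))\PP
  [2,4] S\PP   >
    [2,3] "that" : (S\PP)/S
    [3,4] "park" : S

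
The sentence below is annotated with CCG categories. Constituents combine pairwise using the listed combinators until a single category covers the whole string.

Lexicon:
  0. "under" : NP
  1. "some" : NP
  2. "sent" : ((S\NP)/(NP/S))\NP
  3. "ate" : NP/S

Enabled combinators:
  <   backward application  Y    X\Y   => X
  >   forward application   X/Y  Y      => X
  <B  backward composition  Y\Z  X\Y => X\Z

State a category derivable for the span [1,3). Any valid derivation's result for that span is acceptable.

(S\NP)/(NP/S)

[0,4] S   <
  [0,1] "under" : NP
  [1,4] S\NP   >
    [1,3] (S\NP)/(NP/S)   <
      [1,2] "some" : NP
      [2,3] "sent" : ((S\NP)/(NP/S))\NP
    [3,4] "ate" : NP/S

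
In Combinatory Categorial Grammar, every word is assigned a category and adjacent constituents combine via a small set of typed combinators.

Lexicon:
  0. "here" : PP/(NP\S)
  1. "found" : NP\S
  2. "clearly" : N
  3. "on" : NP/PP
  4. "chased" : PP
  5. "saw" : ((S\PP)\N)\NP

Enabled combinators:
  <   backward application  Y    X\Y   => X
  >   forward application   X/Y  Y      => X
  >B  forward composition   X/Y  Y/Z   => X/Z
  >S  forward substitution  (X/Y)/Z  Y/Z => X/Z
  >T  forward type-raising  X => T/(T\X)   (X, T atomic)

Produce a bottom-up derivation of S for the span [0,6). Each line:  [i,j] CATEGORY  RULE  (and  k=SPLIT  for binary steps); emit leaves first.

[0,1] PP/(NP\S)  lex  "here"
[1,2] NP\S  lex  "found"
[0,2] PP  >  k=1
[2,3] N  lex  "clearly"
[3,4] NP/PP  lex  "on"
[4,5] PP  lex  "chased"
[3,5] NP  >  k=4
[5,6] ((S\PP)\N)\NP  lex  "saw"
[3,6] (S\PP)\N  <  k=5
[2,6] S\PP  <  k=3
[0,6] S  <  k=2

[0,6] S   <
  [0,2] PP   >
    [0,1] "here" : PP/(NP\S)
    [1,2] "found" : NP\S
  [2,6] S\PP   <
    [2,3] "clearly" : N
    [3,6] (S\PP)\N   <
      [3,5] NP   >
        [3,4] "on" : NP/PP
        [4,5] "chased" : PP
      [5,6] "saw" : ((S\PP)\N)\NP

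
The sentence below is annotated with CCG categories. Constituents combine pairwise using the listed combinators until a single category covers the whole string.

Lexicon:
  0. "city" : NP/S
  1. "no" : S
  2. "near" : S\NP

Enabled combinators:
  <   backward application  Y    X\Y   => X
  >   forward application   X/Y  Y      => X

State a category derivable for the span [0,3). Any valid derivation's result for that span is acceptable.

S

[0,3] S   <
  [0,2] NP   >
    [0,1] "city" : NP/S
    [1,2] "no" : S
  [2,3] "near" : S\NP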